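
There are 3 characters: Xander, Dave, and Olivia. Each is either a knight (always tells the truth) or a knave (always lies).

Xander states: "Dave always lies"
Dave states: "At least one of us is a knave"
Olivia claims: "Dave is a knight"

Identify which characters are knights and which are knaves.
Xander is a knave.
Dave is a knight.
Olivia is a knight.

Verification:
- Xander (knave) says "Dave always lies" - this is FALSE (a lie) because Dave is a knight.
- Dave (knight) says "At least one of us is a knave" - this is TRUE because Xander is a knave.
- Olivia (knight) says "Dave is a knight" - this is TRUE because Dave is a knight.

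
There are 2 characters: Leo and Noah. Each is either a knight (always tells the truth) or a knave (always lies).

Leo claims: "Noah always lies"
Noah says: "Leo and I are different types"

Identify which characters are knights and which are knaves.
Leo is a knave.
Noah is a knight.

Verification:
- Leo (knave) says "Noah always lies" - this is FALSE (a lie) because Noah is a knight.
- Noah (knight) says "Leo and I are different types" - this is TRUE because Noah is a knight and Leo is a knave.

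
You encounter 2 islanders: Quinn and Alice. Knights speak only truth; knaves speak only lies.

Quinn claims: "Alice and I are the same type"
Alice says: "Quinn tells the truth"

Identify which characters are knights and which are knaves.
Quinn is a knight.
Alice is a knight.

Verification:
- Quinn (knight) says "Alice and I are the same type" - this is TRUE because Quinn is a knight and Alice is a knight.
- Alice (knight) says "Quinn tells the truth" - this is TRUE because Quinn is a knight.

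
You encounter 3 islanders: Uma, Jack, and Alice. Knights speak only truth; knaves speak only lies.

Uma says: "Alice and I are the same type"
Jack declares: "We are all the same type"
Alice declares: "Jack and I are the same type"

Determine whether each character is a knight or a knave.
Uma is a knight.
Jack is a knight.
Alice is a knight.

Verification:
- Uma (knight) says "Alice and I are the same type" - this is TRUE because Uma is a knight and Alice is a knight.
- Jack (knight) says "We are all the same type" - this is TRUE because Uma, Jack, and Alice are knights.
- Alice (knight) says "Jack and I are the same type" - this is TRUE because Alice is a knight and Jack is a knight.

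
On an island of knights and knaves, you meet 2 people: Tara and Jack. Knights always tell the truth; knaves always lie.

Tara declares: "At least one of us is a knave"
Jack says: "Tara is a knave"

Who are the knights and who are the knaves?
Tara is a knight.
Jack is a knave.

Verification:
- Tara (knight) says "At least one of us is a knave" - this is TRUE because Jack is a knave.
- Jack (knave) says "Tara is a knave" - this is FALSE (a lie) because Tara is a knight.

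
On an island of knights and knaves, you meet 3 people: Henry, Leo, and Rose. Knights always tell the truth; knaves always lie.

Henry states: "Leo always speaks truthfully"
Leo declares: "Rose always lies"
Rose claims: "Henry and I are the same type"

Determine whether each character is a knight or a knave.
Henry is a knight.
Leo is a knight.
Rose is a knave.

Verification:
- Henry (knight) says "Leo always speaks truthfully" - this is TRUE because Leo is a knight.
- Leo (knight) says "Rose always lies" - this is TRUE because Rose is a knave.
- Rose (knave) says "Henry and I are the same type" - this is FALSE (a lie) because Rose is a knave and Henry is a knight.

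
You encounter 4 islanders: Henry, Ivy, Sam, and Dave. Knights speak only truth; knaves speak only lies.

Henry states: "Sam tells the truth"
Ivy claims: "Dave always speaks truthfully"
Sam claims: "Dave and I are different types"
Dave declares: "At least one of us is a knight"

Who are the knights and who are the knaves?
Henry is a knave.
Ivy is a knave.
Sam is a knave.
Dave is a knave.

Verification:
- Henry (knave) says "Sam tells the truth" - this is FALSE (a lie) because Sam is a knave.
- Ivy (knave) says "Dave always speaks truthfully" - this is FALSE (a lie) because Dave is a knave.
- Sam (knave) says "Dave and I are different types" - this is FALSE (a lie) because Sam is a knave and Dave is a knave.
- Dave (knave) says "At least one of us is a knight" - this is FALSE (a lie) because no one is a knight.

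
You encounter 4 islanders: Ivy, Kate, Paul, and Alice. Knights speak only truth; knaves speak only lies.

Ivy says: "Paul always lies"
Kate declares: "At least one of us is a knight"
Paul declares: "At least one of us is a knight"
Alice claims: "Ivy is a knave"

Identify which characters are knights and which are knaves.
Ivy is a knave.
Kate is a knight.
Paul is a knight.
Alice is a knight.

Verification:
- Ivy (knave) says "Paul always lies" - this is FALSE (a lie) because Paul is a knight.
- Kate (knight) says "At least one of us is a knight" - this is TRUE because Kate, Paul, and Alice are knights.
- Paul (knight) says "At least one of us is a knight" - this is TRUE because Kate, Paul, and Alice are knights.
- Alice (knight) says "Ivy is a knave" - this is TRUE because Ivy is a knave.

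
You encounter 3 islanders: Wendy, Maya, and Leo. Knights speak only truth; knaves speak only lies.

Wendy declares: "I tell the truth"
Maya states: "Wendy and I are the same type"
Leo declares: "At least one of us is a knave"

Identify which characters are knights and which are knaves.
Wendy is a knight.
Maya is a knave.
Leo is a knight.

Verification:
- Wendy (knight) says "I tell the truth" - this is TRUE because Wendy is a knight.
- Maya (knave) says "Wendy and I are the same type" - this is FALSE (a lie) because Maya is a knave and Wendy is a knight.
- Leo (knight) says "At least one of us is a knave" - this is TRUE because Maya is a knave.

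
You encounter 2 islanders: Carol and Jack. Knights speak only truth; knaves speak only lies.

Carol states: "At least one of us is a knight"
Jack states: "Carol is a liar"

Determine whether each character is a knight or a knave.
Carol is a knight.
Jack is a knave.

Verification:
- Carol (knight) says "At least one of us is a knight" - this is TRUE because Carol is a knight.
- Jack (knave) says "Carol is a liar" - this is FALSE (a lie) because Carol is a knight.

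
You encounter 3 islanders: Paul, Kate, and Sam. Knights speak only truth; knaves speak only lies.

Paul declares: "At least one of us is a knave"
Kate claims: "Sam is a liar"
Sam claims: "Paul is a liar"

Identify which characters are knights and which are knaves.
Paul is a knight.
Kate is a knight.
Sam is a knave.

Verification:
- Paul (knight) says "At least one of us is a knave" - this is TRUE because Sam is a knave.
- Kate (knight) says "Sam is a liar" - this is TRUE because Sam is a knave.
- Sam (knave) says "Paul is a liar" - this is FALSE (a lie) because Paul is a knight.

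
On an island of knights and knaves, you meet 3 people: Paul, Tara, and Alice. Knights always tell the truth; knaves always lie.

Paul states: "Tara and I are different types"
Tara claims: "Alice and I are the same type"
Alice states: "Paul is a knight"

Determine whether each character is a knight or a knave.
Paul is a knight.
Tara is a knave.
Alice is a knight.

Verification:
- Paul (knight) says "Tara and I are different types" - this is TRUE because Paul is a knight and Tara is a knave.
- Tara (knave) says "Alice and I are the same type" - this is FALSE (a lie) because Tara is a knave and Alice is a knight.
- Alice (knight) says "Paul is a knight" - this is TRUE because Paul is a knight.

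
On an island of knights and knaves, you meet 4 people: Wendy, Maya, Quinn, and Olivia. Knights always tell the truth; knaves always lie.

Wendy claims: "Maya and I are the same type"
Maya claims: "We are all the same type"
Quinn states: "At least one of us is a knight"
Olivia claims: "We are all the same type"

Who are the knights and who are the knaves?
Wendy is a knight.
Maya is a knight.
Quinn is a knight.
Olivia is a knight.

Verification:
- Wendy (knight) says "Maya and I are the same type" - this is TRUE because Wendy is a knight and Maya is a knight.
- Maya (knight) says "We are all the same type" - this is TRUE because Wendy, Maya, Quinn, and Olivia are knights.
- Quinn (knight) says "At least one of us is a knight" - this is TRUE because Wendy, Maya, Quinn, and Olivia are knights.
- Olivia (knight) says "We are all the same type" - this is TRUE because Wendy, Maya, Quinn, and Olivia are knights.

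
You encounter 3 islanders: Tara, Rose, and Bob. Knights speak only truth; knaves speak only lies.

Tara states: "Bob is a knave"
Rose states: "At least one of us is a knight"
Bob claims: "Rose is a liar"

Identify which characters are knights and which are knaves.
Tara is a knight.
Rose is a knight.
Bob is a knave.

Verification:
- Tara (knight) says "Bob is a knave" - this is TRUE because Bob is a knave.
- Rose (knight) says "At least one of us is a knight" - this is TRUE because Tara and Rose are knights.
- Bob (knave) says "Rose is a liar" - this is FALSE (a lie) because Rose is a knight.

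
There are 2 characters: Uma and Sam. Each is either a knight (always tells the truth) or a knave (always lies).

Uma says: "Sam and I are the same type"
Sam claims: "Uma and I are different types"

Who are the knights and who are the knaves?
Uma is a knave.
Sam is a knight.

Verification:
- Uma (knave) says "Sam and I are the same type" - this is FALSE (a lie) because Uma is a knave and Sam is a knight.
- Sam (knight) says "Uma and I are different types" - this is TRUE because Sam is a knight and Uma is a knave.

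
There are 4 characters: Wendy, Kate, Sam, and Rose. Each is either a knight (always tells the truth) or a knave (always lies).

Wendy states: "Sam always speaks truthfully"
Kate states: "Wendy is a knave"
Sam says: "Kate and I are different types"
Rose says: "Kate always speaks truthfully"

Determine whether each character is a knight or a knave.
Wendy is a knight.
Kate is a knave.
Sam is a knight.
Rose is a knave.

Verification:
- Wendy (knight) says "Sam always speaks truthfully" - this is TRUE because Sam is a knight.
- Kate (knave) says "Wendy is a knave" - this is FALSE (a lie) because Wendy is a knight.
- Sam (knight) says "Kate and I are different types" - this is TRUE because Sam is a knight and Kate is a knave.
- Rose (knave) says "Kate always speaks truthfully" - this is FALSE (a lie) because Kate is a knave.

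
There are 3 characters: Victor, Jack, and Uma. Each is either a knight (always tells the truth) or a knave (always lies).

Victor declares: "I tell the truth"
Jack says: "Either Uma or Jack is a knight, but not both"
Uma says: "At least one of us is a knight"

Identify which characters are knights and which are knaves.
Victor is a knave.
Jack is a knave.
Uma is a knave.

Verification:
- Victor (knave) says "I tell the truth" - this is FALSE (a lie) because Victor is a knave.
- Jack (knave) says "Either Uma or Jack is a knight, but not both" - this is FALSE (a lie) because Uma is a knave and Jack is a knave.
- Uma (knave) says "At least one of us is a knight" - this is FALSE (a lie) because no one is a knight.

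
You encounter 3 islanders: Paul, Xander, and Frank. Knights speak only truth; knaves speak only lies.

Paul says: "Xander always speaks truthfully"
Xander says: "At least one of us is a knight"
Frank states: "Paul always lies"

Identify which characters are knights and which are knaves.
Paul is a knight.
Xander is a knight.
Frank is a knave.

Verification:
- Paul (knight) says "Xander always speaks truthfully" - this is TRUE because Xander is a knight.
- Xander (knight) says "At least one of us is a knight" - this is TRUE because Paul and Xander are knights.
- Frank (knave) says "Paul always lies" - this is FALSE (a lie) because Paul is a knight.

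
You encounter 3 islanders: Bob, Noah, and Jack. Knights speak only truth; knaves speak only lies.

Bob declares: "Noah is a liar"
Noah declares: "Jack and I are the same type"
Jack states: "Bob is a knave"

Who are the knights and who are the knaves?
Bob is a knave.
Noah is a knight.
Jack is a knight.

Verification:
- Bob (knave) says "Noah is a liar" - this is FALSE (a lie) because Noah is a knight.
- Noah (knight) says "Jack and I are the same type" - this is TRUE because Noah is a knight and Jack is a knight.
- Jack (knight) says "Bob is a knave" - this is TRUE because Bob is a knave.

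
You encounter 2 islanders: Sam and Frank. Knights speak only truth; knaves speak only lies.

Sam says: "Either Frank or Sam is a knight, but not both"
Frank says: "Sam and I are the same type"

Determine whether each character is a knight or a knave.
Sam is a knight.
Frank is a knave.

Verification:
- Sam (knight) says "Either Frank or Sam is a knight, but not both" - this is TRUE because Frank is a knave and Sam is a knight.
- Frank (knave) says "Sam and I are the same type" - this is FALSE (a lie) because Frank is a knave and Sam is a knight.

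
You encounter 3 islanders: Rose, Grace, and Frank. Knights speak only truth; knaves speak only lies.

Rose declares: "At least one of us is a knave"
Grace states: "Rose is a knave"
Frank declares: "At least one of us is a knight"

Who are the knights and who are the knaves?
Rose is a knight.
Grace is a knave.
Frank is a knight.

Verification:
- Rose (knight) says "At least one of us is a knave" - this is TRUE because Grace is a knave.
- Grace (knave) says "Rose is a knave" - this is FALSE (a lie) because Rose is a knight.
- Frank (knight) says "At least one of us is a knight" - this is TRUE because Rose and Frank are knights.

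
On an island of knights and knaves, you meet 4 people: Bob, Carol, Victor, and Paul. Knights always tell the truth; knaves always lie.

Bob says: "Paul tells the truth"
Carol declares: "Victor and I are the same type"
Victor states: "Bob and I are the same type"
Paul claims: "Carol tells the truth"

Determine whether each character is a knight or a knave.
Bob is a knight.
Carol is a knight.
Victor is a knight.
Paul is a knight.

Verification:
- Bob (knight) says "Paul tells the truth" - this is TRUE because Paul is a knight.
- Carol (knight) says "Victor and I are the same type" - this is TRUE because Carol is a knight and Victor is a knight.
- Victor (knight) says "Bob and I are the same type" - this is TRUE because Victor is a knight and Bob is a knight.
- Paul (knight) says "Carol tells the truth" - this is TRUE because Carol is a knight.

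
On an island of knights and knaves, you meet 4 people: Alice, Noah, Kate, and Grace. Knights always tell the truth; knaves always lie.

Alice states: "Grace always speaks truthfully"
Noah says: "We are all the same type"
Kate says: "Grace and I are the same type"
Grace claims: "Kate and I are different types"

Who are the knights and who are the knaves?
Alice is a knight.
Noah is a knave.
Kate is a knave.
Grace is a knight.

Verification:
- Alice (knight) says "Grace always speaks truthfully" - this is TRUE because Grace is a knight.
- Noah (knave) says "We are all the same type" - this is FALSE (a lie) because Alice and Grace are knights and Noah and Kate are knaves.
- Kate (knave) says "Grace and I are the same type" - this is FALSE (a lie) because Kate is a knave and Grace is a knight.
- Grace (knight) says "Kate and I are different types" - this is TRUE because Grace is a knight and Kate is a knave.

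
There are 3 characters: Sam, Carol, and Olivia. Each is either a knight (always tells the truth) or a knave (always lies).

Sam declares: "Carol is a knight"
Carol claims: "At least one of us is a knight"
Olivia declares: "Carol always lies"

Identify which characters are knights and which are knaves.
Sam is a knight.
Carol is a knight.
Olivia is a knave.

Verification:
- Sam (knight) says "Carol is a knight" - this is TRUE because Carol is a knight.
- Carol (knight) says "At least one of us is a knight" - this is TRUE because Sam and Carol are knights.
- Olivia (knave) says "Carol always lies" - this is FALSE (a lie) because Carol is a knight.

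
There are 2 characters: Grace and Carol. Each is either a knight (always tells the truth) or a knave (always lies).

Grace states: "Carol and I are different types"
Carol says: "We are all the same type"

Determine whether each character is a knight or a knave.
Grace is a knight.
Carol is a knave.

Verification:
- Grace (knight) says "Carol and I are different types" - this is TRUE because Grace is a knight and Carol is a knave.
- Carol (knave) says "We are all the same type" - this is FALSE (a lie) because Grace is a knight and Carol is a knave.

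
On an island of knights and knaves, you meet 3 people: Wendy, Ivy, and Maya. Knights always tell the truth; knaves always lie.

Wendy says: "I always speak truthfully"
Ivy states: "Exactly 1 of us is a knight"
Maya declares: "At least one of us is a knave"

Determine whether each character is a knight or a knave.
Wendy is a knight.
Ivy is a knave.
Maya is a knight.

Verification:
- Wendy (knight) says "I always speak truthfully" - this is TRUE because Wendy is a knight.
- Ivy (knave) says "Exactly 1 of us is a knight" - this is FALSE (a lie) because there are 2 knights.
- Maya (knight) says "At least one of us is a knave" - this is TRUE because Ivy is a knave.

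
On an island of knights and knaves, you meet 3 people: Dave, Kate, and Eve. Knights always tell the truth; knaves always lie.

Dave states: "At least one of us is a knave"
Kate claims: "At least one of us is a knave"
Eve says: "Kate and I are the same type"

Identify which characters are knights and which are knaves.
Dave is a knight.
Kate is a knight.
Eve is a knave.

Verification:
- Dave (knight) says "At least one of us is a knave" - this is TRUE because Eve is a knave.
- Kate (knight) says "At least one of us is a knave" - this is TRUE because Eve is a knave.
- Eve (knave) says "Kate and I are the same type" - this is FALSE (a lie) because Eve is a knave and Kate is a knight.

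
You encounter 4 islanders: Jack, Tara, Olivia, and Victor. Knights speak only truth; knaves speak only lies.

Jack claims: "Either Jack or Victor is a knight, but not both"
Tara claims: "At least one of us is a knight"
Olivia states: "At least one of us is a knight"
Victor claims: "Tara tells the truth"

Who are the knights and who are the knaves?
Jack is a knave.
Tara is a knave.
Olivia is a knave.
Victor is a knave.

Verification:
- Jack (knave) says "Either Jack or Victor is a knight, but not both" - this is FALSE (a lie) because Jack is a knave and Victor is a knave.
- Tara (knave) says "At least one of us is a knight" - this is FALSE (a lie) because no one is a knight.
- Olivia (knave) says "At least one of us is a knight" - this is FALSE (a lie) because no one is a knight.
- Victor (knave) says "Tara tells the truth" - this is FALSE (a lie) because Tara is a knave.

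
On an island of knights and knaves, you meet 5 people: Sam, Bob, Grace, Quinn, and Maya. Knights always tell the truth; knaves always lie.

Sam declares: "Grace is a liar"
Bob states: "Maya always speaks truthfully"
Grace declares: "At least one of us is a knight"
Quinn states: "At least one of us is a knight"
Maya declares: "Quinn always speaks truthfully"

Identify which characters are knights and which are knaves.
Sam is a knave.
Bob is a knight.
Grace is a knight.
Quinn is a knight.
Maya is a knight.

Verification:
- Sam (knave) says "Grace is a liar" - this is FALSE (a lie) because Grace is a knight.
- Bob (knight) says "Maya always speaks truthfully" - this is TRUE because Maya is a knight.
- Grace (knight) says "At least one of us is a knight" - this is TRUE because Bob, Grace, Quinn, and Maya are knights.
- Quinn (knight) says "At least one of us is a knight" - this is TRUE because Bob, Grace, Quinn, and Maya are knights.
- Maya (knight) says "Quinn always speaks truthfully" - this is TRUE because Quinn is a knight.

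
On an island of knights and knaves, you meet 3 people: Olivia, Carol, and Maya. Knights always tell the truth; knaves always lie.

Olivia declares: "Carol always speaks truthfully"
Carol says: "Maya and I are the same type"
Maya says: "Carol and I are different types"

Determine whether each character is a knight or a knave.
Olivia is a knave.
Carol is a knave.
Maya is a knight.

Verification:
- Olivia (knave) says "Carol always speaks truthfully" - this is FALSE (a lie) because Carol is a knave.
- Carol (knave) says "Maya and I are the same type" - this is FALSE (a lie) because Carol is a knave and Maya is a knight.
- Maya (knight) says "Carol and I are different types" - this is TRUE because Maya is a knight and Carol is a knave.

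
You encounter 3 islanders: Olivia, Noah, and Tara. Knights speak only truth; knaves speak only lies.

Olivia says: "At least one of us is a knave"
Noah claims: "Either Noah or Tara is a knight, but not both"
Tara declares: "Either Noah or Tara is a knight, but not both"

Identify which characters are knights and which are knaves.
Olivia is a knight.
Noah is a knave.
Tara is a knave.

Verification:
- Olivia (knight) says "At least one of us is a knave" - this is TRUE because Noah and Tara are knaves.
- Noah (knave) says "Either Noah or Tara is a knight, but not both" - this is FALSE (a lie) because Noah is a knave and Tara is a knave.
- Tara (knave) says "Either Noah or Tara is a knight, but not both" - this is FALSE (a lie) because Noah is a knave and Tara is a knave.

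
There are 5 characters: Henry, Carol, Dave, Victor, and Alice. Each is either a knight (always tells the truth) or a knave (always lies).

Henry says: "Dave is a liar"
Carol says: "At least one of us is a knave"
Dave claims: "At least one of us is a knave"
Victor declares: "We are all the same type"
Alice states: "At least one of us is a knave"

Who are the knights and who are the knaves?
Henry is a knave.
Carol is a knight.
Dave is a knight.
Victor is a knave.
Alice is a knight.

Verification:
- Henry (knave) says "Dave is a liar" - this is FALSE (a lie) because Dave is a knight.
- Carol (knight) says "At least one of us is a knave" - this is TRUE because Henry and Victor are knaves.
- Dave (knight) says "At least one of us is a knave" - this is TRUE because Henry and Victor are knaves.
- Victor (knave) says "We are all the same type" - this is FALSE (a lie) because Carol, Dave, and Alice are knights and Henry and Victor are knaves.
- Alice (knight) says "At least one of us is a knave" - this is TRUE because Henry and Victor are knaves.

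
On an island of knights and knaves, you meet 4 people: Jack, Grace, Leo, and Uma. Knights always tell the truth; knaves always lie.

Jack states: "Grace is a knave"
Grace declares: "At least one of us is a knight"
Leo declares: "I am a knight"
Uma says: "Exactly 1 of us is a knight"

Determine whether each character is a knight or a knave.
Jack is a knave.
Grace is a knight.
Leo is a knight.
Uma is a knave.

Verification:
- Jack (knave) says "Grace is a knave" - this is FALSE (a lie) because Grace is a knight.
- Grace (knight) says "At least one of us is a knight" - this is TRUE because Grace and Leo are knights.
- Leo (knight) says "I am a knight" - this is TRUE because Leo is a knight.
- Uma (knave) says "Exactly 1 of us is a knight" - this is FALSE (a lie) because there are 2 knights.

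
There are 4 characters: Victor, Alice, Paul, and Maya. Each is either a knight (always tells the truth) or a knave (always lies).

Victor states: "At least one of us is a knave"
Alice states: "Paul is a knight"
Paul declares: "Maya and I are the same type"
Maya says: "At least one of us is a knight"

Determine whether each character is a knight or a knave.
Victor is a knight.
Alice is a knave.
Paul is a knave.
Maya is a knight.

Verification:
- Victor (knight) says "At least one of us is a knave" - this is TRUE because Alice and Paul are knaves.
- Alice (knave) says "Paul is a knight" - this is FALSE (a lie) because Paul is a knave.
- Paul (knave) says "Maya and I are the same type" - this is FALSE (a lie) because Paul is a knave and Maya is a knight.
- Maya (knight) says "At least one of us is a knight" - this is TRUE because Victor and Maya are knights.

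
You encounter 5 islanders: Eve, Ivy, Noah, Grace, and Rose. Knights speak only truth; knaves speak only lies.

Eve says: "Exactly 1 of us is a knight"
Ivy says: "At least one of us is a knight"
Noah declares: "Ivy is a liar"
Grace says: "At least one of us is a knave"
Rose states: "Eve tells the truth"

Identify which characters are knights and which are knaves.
Eve is a knave.
Ivy is a knight.
Noah is a knave.
Grace is a knight.
Rose is a knave.

Verification:
- Eve (knave) says "Exactly 1 of us is a knight" - this is FALSE (a lie) because there are 2 knights.
- Ivy (knight) says "At least one of us is a knight" - this is TRUE because Ivy and Grace are knights.
- Noah (knave) says "Ivy is a liar" - this is FALSE (a lie) because Ivy is a knight.
- Grace (knight) says "At least one of us is a knave" - this is TRUE because Eve, Noah, and Rose are knaves.
- Rose (knave) says "Eve tells the truth" - this is FALSE (a lie) because Eve is a knave.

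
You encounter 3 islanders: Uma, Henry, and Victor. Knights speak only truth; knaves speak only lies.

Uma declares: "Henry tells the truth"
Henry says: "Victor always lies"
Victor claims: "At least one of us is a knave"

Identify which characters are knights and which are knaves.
Uma is a knave.
Henry is a knave.
Victor is a knight.

Verification:
- Uma (knave) says "Henry tells the truth" - this is FALSE (a lie) because Henry is a knave.
- Henry (knave) says "Victor always lies" - this is FALSE (a lie) because Victor is a knight.
- Victor (knight) says "At least one of us is a knave" - this is TRUE because Uma and Henry are knaves.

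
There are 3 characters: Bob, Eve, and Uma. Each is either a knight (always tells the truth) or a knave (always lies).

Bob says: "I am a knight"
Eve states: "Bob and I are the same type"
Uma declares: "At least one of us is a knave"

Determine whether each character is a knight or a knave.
Bob is a knight.
Eve is a knave.
Uma is a knight.

Verification:
- Bob (knight) says "I am a knight" - this is TRUE because Bob is a knight.
- Eve (knave) says "Bob and I are the same type" - this is FALSE (a lie) because Eve is a knave and Bob is a knight.
- Uma (knight) says "At least one of us is a knave" - this is TRUE because Eve is a knave.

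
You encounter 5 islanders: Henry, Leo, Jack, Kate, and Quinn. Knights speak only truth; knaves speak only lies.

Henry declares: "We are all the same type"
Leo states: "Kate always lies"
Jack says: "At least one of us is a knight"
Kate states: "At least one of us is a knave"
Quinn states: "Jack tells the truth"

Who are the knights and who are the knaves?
Henry is a knave.
Leo is a knave.
Jack is a knight.
Kate is a knight.
Quinn is a knight.

Verification:
- Henry (knave) says "We are all the same type" - this is FALSE (a lie) because Jack, Kate, and Quinn are knights and Henry and Leo are knaves.
- Leo (knave) says "Kate always lies" - this is FALSE (a lie) because Kate is a knight.
- Jack (knight) says "At least one of us is a knight" - this is TRUE because Jack, Kate, and Quinn are knights.
- Kate (knight) says "At least one of us is a knave" - this is TRUE because Henry and Leo are knaves.
- Quinn (knight) says "Jack tells the truth" - this is TRUE because Jack is a knight.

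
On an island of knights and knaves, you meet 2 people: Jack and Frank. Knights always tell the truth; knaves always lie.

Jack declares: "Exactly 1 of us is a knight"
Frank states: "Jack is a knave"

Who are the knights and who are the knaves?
Jack is a knight.
Frank is a knave.

Verification:
- Jack (knight) says "Exactly 1 of us is a knight" - this is TRUE because there are 1 knights.
- Frank (knave) says "Jack is a knave" - this is FALSE (a lie) because Jack is a knight.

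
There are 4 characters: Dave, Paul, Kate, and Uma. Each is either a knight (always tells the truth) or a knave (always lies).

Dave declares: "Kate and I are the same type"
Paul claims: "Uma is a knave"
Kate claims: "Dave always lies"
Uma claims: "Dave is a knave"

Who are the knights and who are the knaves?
Dave is a knave.
Paul is a knave.
Kate is a knight.
Uma is a knight.

Verification:
- Dave (knave) says "Kate and I are the same type" - this is FALSE (a lie) because Dave is a knave and Kate is a knight.
- Paul (knave) says "Uma is a knave" - this is FALSE (a lie) because Uma is a knight.
- Kate (knight) says "Dave always lies" - this is TRUE because Dave is a knave.
- Uma (knight) says "Dave is a knave" - this is TRUE because Dave is a knave.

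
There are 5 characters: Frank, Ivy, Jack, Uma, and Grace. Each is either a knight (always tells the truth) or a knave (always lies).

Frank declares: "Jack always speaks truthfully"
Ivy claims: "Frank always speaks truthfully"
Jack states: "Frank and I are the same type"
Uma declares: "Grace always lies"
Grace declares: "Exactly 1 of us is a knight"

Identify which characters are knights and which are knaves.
Frank is a knight.
Ivy is a knight.
Jack is a knight.
Uma is a knight.
Grace is a knave.

Verification:
- Frank (knight) says "Jack always speaks truthfully" - this is TRUE because Jack is a knight.
- Ivy (knight) says "Frank always speaks truthfully" - this is TRUE because Frank is a knight.
- Jack (knight) says "Frank and I are the same type" - this is TRUE because Jack is a knight and Frank is a knight.
- Uma (knight) says "Grace always lies" - this is TRUE because Grace is a knave.
- Grace (knave) says "Exactly 1 of us is a knight" - this is FALSE (a lie) because there are 4 knights.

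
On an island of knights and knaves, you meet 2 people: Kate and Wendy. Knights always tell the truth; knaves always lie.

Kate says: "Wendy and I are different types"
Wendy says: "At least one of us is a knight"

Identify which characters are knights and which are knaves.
Kate is a knave.
Wendy is a knave.

Verification:
- Kate (knave) says "Wendy and I are different types" - this is FALSE (a lie) because Kate is a knave and Wendy is a knave.
- Wendy (knave) says "At least one of us is a knight" - this is FALSE (a lie) because no one is a knight.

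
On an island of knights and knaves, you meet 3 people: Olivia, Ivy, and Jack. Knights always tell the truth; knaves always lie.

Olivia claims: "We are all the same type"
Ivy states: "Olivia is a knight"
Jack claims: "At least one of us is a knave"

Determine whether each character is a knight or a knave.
Olivia is a knave.
Ivy is a knave.
Jack is a knight.

Verification:
- Olivia (knave) says "We are all the same type" - this is FALSE (a lie) because Jack is a knight and Olivia and Ivy are knaves.
- Ivy (knave) says "Olivia is a knight" - this is FALSE (a lie) because Olivia is a knave.
- Jack (knight) says "At least one of us is a knave" - this is TRUE because Olivia and Ivy are knaves.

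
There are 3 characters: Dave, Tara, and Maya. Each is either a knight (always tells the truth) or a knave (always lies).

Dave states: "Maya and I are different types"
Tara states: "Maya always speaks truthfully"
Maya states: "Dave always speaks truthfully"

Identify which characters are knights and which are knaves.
Dave is a knave.
Tara is a knave.
Maya is a knave.

Verification:
- Dave (knave) says "Maya and I are different types" - this is FALSE (a lie) because Dave is a knave and Maya is a knave.
- Tara (knave) says "Maya always speaks truthfully" - this is FALSE (a lie) because Maya is a knave.
- Maya (knave) says "Dave always speaks truthfully" - this is FALSE (a lie) because Dave is a knave.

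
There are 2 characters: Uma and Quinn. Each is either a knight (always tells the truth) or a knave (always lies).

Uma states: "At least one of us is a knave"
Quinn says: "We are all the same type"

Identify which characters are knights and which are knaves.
Uma is a knight.
Quinn is a knave.

Verification:
- Uma (knight) says "At least one of us is a knave" - this is TRUE because Quinn is a knave.
- Quinn (knave) says "We are all the same type" - this is FALSE (a lie) because Uma is a knight and Quinn is a knave.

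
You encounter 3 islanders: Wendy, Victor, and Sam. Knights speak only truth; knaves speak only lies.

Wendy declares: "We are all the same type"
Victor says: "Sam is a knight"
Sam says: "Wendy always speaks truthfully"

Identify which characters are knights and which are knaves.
Wendy is a knight.
Victor is a knight.
Sam is a knight.

Verification:
- Wendy (knight) says "We are all the same type" - this is TRUE because Wendy, Victor, and Sam are knights.
- Victor (knight) says "Sam is a knight" - this is TRUE because Sam is a knight.
- Sam (knight) says "Wendy always speaks truthfully" - this is TRUE because Wendy is a knight.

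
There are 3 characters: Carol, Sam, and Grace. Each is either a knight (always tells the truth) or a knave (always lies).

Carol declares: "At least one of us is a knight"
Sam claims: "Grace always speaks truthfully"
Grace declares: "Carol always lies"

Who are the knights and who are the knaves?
Carol is a knight.
Sam is a knave.
Grace is a knave.

Verification:
- Carol (knight) says "At least one of us is a knight" - this is TRUE because Carol is a knight.
- Sam (knave) says "Grace always speaks truthfully" - this is FALSE (a lie) because Grace is a knave.
- Grace (knave) says "Carol always lies" - this is FALSE (a lie) because Carol is a knight.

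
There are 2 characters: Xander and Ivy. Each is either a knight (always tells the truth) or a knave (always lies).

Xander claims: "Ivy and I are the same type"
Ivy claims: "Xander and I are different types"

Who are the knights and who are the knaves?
Xander is a knave.
Ivy is a knight.

Verification:
- Xander (knave) says "Ivy and I are the same type" - this is FALSE (a lie) because Xander is a knave and Ivy is a knight.
- Ivy (knight) says "Xander and I are different types" - this is TRUE because Ivy is a knight and Xander is a knave.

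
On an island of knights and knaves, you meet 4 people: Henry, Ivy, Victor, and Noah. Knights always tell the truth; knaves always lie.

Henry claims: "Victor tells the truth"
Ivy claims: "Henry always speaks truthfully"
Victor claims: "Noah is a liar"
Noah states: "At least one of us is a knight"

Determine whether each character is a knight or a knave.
Henry is a knave.
Ivy is a knave.
Victor is a knave.
Noah is a knight.

Verification:
- Henry (knave) says "Victor tells the truth" - this is FALSE (a lie) because Victor is a knave.
- Ivy (knave) says "Henry always speaks truthfully" - this is FALSE (a lie) because Henry is a knave.
- Victor (knave) says "Noah is a liar" - this is FALSE (a lie) because Noah is a knight.
- Noah (knight) says "At least one of us is a knight" - this is TRUE because Noah is a knight.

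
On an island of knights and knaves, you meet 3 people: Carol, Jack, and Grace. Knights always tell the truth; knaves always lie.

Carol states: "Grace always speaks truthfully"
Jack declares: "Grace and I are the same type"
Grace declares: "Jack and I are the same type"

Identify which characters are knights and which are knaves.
Carol is a knight.
Jack is a knight.
Grace is a knight.

Verification:
- Carol (knight) says "Grace always speaks truthfully" - this is TRUE because Grace is a knight.
- Jack (knight) says "Grace and I are the same type" - this is TRUE because Jack is a knight and Grace is a knight.
- Grace (knight) says "Jack and I are the same type" - this is TRUE because Grace is a knight and Jack is a knight.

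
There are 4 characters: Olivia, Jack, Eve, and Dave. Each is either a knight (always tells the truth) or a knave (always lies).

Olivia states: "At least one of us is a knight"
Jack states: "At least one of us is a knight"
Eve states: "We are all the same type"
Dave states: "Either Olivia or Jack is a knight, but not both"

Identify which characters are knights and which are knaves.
Olivia is a knight.
Jack is a knight.
Eve is a knave.
Dave is a knave.

Verification:
- Olivia (knight) says "At least one of us is a knight" - this is TRUE because Olivia and Jack are knights.
- Jack (knight) says "At least one of us is a knight" - this is TRUE because Olivia and Jack are knights.
- Eve (knave) says "We are all the same type" - this is FALSE (a lie) because Olivia and Jack are knights and Eve and Dave are knaves.
- Dave (knave) says "Either Olivia or Jack is a knight, but not both" - this is FALSE (a lie) because Olivia is a knight and Jack is a knight.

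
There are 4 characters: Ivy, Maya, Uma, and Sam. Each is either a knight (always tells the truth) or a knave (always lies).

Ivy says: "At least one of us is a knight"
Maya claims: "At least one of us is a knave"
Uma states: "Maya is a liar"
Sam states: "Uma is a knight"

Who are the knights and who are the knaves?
Ivy is a knight.
Maya is a knight.
Uma is a knave.
Sam is a knave.

Verification:
- Ivy (knight) says "At least one of us is a knight" - this is TRUE because Ivy and Maya are knights.
- Maya (knight) says "At least one of us is a knave" - this is TRUE because Uma and Sam are knaves.
- Uma (knave) says "Maya is a liar" - this is FALSE (a lie) because Maya is a knight.
- Sam (knave) says "Uma is a knight" - this is FALSE (a lie) because Uma is a knave.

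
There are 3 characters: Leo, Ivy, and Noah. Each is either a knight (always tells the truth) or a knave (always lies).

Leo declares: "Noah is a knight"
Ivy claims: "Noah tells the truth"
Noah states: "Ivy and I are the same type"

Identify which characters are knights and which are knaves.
Leo is a knight.
Ivy is a knight.
Noah is a knight.

Verification:
- Leo (knight) says "Noah is a knight" - this is TRUE because Noah is a knight.
- Ivy (knight) says "Noah tells the truth" - this is TRUE because Noah is a knight.
- Noah (knight) says "Ivy and I are the same type" - this is TRUE because Noah is a knight and Ivy is a knight.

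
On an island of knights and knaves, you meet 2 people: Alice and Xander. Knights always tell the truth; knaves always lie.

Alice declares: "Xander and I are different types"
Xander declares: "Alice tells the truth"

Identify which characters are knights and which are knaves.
Alice is a knave.
Xander is a knave.

Verification:
- Alice (knave) says "Xander and I are different types" - this is FALSE (a lie) because Alice is a knave and Xander is a knave.
- Xander (knave) says "Alice tells the truth" - this is FALSE (a lie) because Alice is a knave.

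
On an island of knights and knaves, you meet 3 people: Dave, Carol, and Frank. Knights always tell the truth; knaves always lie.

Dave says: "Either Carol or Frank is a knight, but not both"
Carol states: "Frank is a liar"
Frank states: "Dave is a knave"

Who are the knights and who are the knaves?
Dave is a knight.
Carol is a knight.
Frank is a knave.

Verification:
- Dave (knight) says "Either Carol or Frank is a knight, but not both" - this is TRUE because Carol is a knight and Frank is a knave.
- Carol (knight) says "Frank is a liar" - this is TRUE because Frank is a knave.
- Frank (knave) says "Dave is a knave" - this is FALSE (a lie) because Dave is a knight.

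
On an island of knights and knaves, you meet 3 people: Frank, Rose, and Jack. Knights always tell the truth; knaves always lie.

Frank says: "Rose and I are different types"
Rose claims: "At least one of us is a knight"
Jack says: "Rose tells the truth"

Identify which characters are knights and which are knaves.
Frank is a knave.
Rose is a knave.
Jack is a knave.

Verification:
- Frank (knave) says "Rose and I are different types" - this is FALSE (a lie) because Frank is a knave and Rose is a knave.
- Rose (knave) says "At least one of us is a knight" - this is FALSE (a lie) because no one is a knight.
- Jack (knave) says "Rose tells the truth" - this is FALSE (a lie) because Rose is a knave.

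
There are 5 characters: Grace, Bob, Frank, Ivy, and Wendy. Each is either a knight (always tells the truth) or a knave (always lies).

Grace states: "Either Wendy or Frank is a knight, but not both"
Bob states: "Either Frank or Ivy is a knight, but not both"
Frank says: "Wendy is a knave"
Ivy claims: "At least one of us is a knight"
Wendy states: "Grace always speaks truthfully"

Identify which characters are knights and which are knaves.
Grace is a knight.
Bob is a knight.
Frank is a knave.
Ivy is a knight.
Wendy is a knight.

Verification:
- Grace (knight) says "Either Wendy or Frank is a knight, but not both" - this is TRUE because Wendy is a knight and Frank is a knave.
- Bob (knight) says "Either Frank or Ivy is a knight, but not both" - this is TRUE because Frank is a knave and Ivy is a knight.
- Frank (knave) says "Wendy is a knave" - this is FALSE (a lie) because Wendy is a knight.
- Ivy (knight) says "At least one of us is a knight" - this is TRUE because Grace, Bob, Ivy, and Wendy are knights.
- Wendy (knight) says "Grace always speaks truthfully" - this is TRUE because Grace is a knight.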